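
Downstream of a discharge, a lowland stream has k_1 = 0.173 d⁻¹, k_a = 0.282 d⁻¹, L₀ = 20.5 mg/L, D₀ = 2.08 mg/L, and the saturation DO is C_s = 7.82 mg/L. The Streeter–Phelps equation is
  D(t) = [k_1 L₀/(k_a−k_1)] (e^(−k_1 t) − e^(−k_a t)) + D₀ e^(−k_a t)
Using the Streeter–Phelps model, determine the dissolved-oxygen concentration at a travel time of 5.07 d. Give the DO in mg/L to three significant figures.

k_1 L₀/(k_a−k_1) = 0.173×20.5/(0.282−0.173) = 3.546/0.1090 = 32.54 mg/L.
e^(−k_1 t) = e^(−0.173×5.070) = 0.4160; e^(−k_a t) = e^(−0.282×5.070) = 0.2394.
D = 32.54 × (0.4160 − 0.2394) + 2.08 × 0.2394 = 5.746 + 0.4979 = 6.244 mg/L.
DO = C_s − D = 7.82 − 6.244 = 1.576 mg/L.

DO ≈ 1.58 mg/L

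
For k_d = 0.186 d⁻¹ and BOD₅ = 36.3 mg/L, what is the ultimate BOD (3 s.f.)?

BOD₅ = L₀(1 − e^(−5k_d)) ⇒ L₀ = BOD₅ / (1 − e^(−5×0.186))
= 36.3 / (1 − 0.3946) = 36.3 / 0.6054 = 59.96 mg/L.

L₀ ≈ 60.0 mg/L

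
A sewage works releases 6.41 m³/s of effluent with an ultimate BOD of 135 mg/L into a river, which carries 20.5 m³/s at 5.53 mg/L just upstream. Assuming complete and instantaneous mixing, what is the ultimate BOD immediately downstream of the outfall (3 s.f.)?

Flow-weighted mixing: C = (Q_r C_r + Q_w C_w)/(Q_r + Q_w)
= (20.5×5.53 + 6.41×135)/(20.5 + 6.41) = 978.7/26.91 = 36.37 mg/L.

36.4 mg/L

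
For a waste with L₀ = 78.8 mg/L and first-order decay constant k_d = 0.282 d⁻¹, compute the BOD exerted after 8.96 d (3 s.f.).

y ≈ 72.5 mg/L

y_t = L₀(1 − e^(−k_d t)) = 78.8 × (1 − e^(−0.282×8.96))
= 78.8 × (1 − 0.07992) = 78.8 × 0.9201 = 72.50 mg/L.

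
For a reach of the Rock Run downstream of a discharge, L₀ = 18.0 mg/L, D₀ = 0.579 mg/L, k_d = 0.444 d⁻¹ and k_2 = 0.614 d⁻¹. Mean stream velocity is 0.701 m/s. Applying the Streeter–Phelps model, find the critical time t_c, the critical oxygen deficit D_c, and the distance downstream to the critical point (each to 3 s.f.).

t_c ≈ 1.83 d; D_c ≈ 5.77 mg/L; x_c ≈ 111 km

t_c = [1/(k_2−k_d)] ln[(k_2/k_d)(1 − D₀(k_2−k_d)/(k_d L₀))]
= [1/(0.614−0.444)] ln[(0.614/0.444)(1 − 0.579×0.1700/(0.444×18.0))]
= (1/0.1700) ln[1.383 × 0.9877] = 5.882 × ln(1.366) = 5.882 × 0.3118 = 1.834 d.
L(t_c) = L₀ e^(−k_d t_c) = 18.0 × 0.4430 = 7.973 mg/L, and at the critical point k_2 D_c = k_d L, so D_c = (0.444/0.614) × 7.973 = 5.766 mg/L.
x_c = v t_c = 0.701 m/s × 1.834 d × 86400 s/d = 111100 m ≈ 111 km.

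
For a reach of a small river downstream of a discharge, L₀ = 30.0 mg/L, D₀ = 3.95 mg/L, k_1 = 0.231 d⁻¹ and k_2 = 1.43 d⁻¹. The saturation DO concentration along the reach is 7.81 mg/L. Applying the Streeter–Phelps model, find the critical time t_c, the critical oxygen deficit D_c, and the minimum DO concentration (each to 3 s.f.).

t_c ≈ 0.561 d; D_c ≈ 4.26 mg/L; min DO ≈ 3.55 mg/L

t_c = [1/(k_2−k_1)] ln[(k_2/k_1)(1 − D₀(k_2−k_1)/(k_1 L₀))]
= [1/(1.43−0.231)] ln[(1.43/0.231)(1 − 3.95×1.199/(0.231×30.0))]
= (1/1.199) ln[6.190 × 0.3166] = 0.8340 × ln(1.960) = 0.8340 × 0.6729 = 0.5612 d.
L(t_c) = L₀ e^(−k_1 t_c) = 30.0 × 0.8784 = 26.35 mg/L, and at the critical point k_2 D_c = k_1 L, so D_c = (0.231/1.43) × 26.35 = 4.257 mg/L.
Minimum DO = C_s − D_c = 7.81 − 4.257 = 3.553 mg/L.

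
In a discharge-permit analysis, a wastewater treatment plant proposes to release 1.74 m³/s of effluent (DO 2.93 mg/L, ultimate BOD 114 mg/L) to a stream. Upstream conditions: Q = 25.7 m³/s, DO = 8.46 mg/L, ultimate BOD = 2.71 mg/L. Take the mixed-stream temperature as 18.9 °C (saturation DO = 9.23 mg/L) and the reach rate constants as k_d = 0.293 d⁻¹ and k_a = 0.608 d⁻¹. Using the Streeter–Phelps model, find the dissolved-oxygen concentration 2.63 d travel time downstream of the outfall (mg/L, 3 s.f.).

DO ≈ 6.64 mg/L

Mixed DO = (25.7×8.46 + 1.74×2.93)/(25.7+1.74) = 222.5/27.44 = 8.109 mg/L.
Mixed L₀ = (25.7×2.71 + 1.74×114)/(27.44) = 268.0/27.44 = 9.767 mg/L.
Initial deficit D₀ = C_s − DO₀ = 9.23 − 8.109 = 1.121 mg/L.
D(2.63) = [0.293×9.767/(0.608−0.293)](e^(−0.293×2.63) − e^(−0.608×2.63)) + 1.121 e^(−0.608×2.63)
= 9.085 × (0.4627 − 0.2021) + 1.121 × 0.2021 = 2.594 mg/L.
DO = 9.23 − 2.594 = 6.636 mg/L.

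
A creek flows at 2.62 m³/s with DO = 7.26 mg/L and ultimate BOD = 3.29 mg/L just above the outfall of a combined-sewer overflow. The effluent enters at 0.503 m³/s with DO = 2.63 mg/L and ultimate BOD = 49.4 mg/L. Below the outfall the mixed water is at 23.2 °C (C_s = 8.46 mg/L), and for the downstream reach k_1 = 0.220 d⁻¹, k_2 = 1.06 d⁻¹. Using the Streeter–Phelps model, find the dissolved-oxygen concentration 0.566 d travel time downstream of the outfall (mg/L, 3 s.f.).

DO ≈ 6.45 mg/L

Mixed DO = (2.62×7.26 + 0.503×2.63)/(2.62+0.503) = 20.34/3.123 = 6.514 mg/L.
Mixed L₀ = (2.62×3.29 + 0.503×49.4)/(3.123) = 33.47/3.123 = 10.72 mg/L.
Initial deficit D₀ = C_s − DO₀ = 8.46 − 6.514 = 1.946 mg/L.
D(0.566) = [0.220×10.72/(1.06−0.220)](e^(−0.220×0.566) − e^(−1.06×0.566)) + 1.946 e^(−1.06×0.566)
= 2.807 × (0.8829 − 0.5488) + 1.946 × 0.5488 = 2.006 mg/L.
DO = 8.46 − 2.006 = 6.454 mg/L.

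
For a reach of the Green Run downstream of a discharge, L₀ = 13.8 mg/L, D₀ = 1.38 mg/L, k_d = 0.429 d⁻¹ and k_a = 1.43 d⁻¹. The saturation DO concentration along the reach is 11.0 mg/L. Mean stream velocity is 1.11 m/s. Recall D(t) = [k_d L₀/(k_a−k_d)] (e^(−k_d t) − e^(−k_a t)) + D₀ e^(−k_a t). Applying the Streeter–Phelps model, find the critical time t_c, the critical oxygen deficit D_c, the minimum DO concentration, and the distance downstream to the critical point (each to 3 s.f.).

With k_a/k_d = 3.333 and 1 − D₀(k_a−k_d)/(k_d L₀) = 0.7667,
t_c = ln(3.333 × 0.7667) / (1.43 − 0.429) = ln(2.556) / 1.001 = 0.9383/1.001 = 0.9373 d.
L(t_c) = L₀ e^(−k_d t_c) = 13.8 × 0.6689 = 9.231 mg/L, and at the critical point k_a D_c = k_d L, so D_c = (0.429/1.43) × 9.231 = 2.769 mg/L.
Minimum DO = C_s − D_c = 11.0 − 2.769 = 8.231 mg/L.
x_c = v t_c = 1.11 m/s × 0.9373 d × 86400 s/d = 89890 m ≈ 89.9 km.

t_c ≈ 0.937 d; D_c ≈ 2.77 mg/L; min DO ≈ 8.23 mg/L; x_c ≈ 89.9 km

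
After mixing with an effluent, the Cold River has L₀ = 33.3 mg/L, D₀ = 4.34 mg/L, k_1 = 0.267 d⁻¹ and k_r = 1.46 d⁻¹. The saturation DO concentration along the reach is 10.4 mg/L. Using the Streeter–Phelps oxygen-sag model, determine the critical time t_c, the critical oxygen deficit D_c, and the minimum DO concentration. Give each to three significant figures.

At the critical point dD/dt = 0, so k_1 L₀ e^(−k_1 t) = k_r D. Substituting D(t) from the Streeter–Phelps equation and solving for t gives
t_c = ln[(k_r/k_1)(1 − D₀(k_r−k_1)/(k_1 L₀))] / (k_r−k_1).
Here k_r−k_1 = 1.193 d⁻¹ and 1 − D₀(k_r−k_1)/(k_1 L₀) = 1 − 4.34×1.193/(0.267×33.3) = 0.4177, so
t_c = ln(5.468 × 0.4177) / 1.193 = 0.8259 / 1.193 = 0.6923 d.
L(t_c) = L₀ e^(−k_1 t_c) = 33.3 × 0.8312 = 27.68 mg/L, and at the critical point k_r D_c = k_1 L, so D_c = (0.267/1.46) × 27.68 = 5.062 mg/L.
Minimum DO = C_s − D_c = 10.4 − 5.062 = 5.338 mg/L.

t_c ≈ 0.692 d; D_c ≈ 5.06 mg/L; min DO ≈ 5.34 mg/L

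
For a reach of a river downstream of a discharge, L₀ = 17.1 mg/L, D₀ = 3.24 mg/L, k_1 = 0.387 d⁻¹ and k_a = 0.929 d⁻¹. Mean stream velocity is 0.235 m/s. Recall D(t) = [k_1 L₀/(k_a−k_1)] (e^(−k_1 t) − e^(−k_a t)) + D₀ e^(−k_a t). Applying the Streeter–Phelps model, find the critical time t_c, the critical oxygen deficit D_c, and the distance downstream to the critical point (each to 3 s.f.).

With k_a/k_1 = 2.401 and 1 − D₀(k_a−k_1)/(k_1 L₀) = 0.7346,
t_c = ln(2.401 × 0.7346) / (0.929 − 0.387) = ln(1.764) / 0.5420 = 0.5673/0.5420 = 1.047 d.
D_c = (k_1/k_a) L₀ e^(−k_1 t_c) = (0.387/0.929) × 17.1 × e^(−0.387×1.047) = 0.4166 × 17.1 × 0.6669 = 4.751 mg/L.
x_c = v t_c = 0.235 m/s × 1.047 d × 86400 s/d = 21250 m ≈ 21.3 km.

t_c ≈ 1.05 d; D_c ≈ 4.75 mg/L; x_c ≈ 21.3 km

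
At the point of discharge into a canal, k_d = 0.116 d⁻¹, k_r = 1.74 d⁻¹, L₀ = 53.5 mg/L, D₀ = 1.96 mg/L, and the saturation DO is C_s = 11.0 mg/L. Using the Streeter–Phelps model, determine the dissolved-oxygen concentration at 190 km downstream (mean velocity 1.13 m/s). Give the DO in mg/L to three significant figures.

DO ≈ 8.01 mg/L

Travel time t = x/v = 190 km / (1.13 m/s) = 190000 m / 1.13 m/s = 168100 s = 1.946 d.
k_d L₀/(k_r−k_d) = 0.116×53.5/(1.74−0.116) = 6.206/1.624 = 3.821 mg/L.
e^(−k_d t) = e^(−0.116×1.946) = 0.7979; e^(−k_r t) = e^(−1.74×1.946) = 0.03384.
D = 3.821 × (0.7979 − 0.03384) + 1.96 × 0.03384 = 2.920 + 0.06632 = 2.986 mg/L.
DO = C_s − D = 11.0 − 2.986 = 8.014 mg/L.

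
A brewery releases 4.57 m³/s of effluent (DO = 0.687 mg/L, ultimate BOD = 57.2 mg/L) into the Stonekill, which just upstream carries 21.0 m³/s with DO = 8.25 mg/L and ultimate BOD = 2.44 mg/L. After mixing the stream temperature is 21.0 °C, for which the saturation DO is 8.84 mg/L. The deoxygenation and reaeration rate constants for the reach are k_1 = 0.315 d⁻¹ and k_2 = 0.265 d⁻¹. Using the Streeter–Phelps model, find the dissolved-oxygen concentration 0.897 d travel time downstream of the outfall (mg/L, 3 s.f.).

DO ≈ 4.65 mg/L

Mixed DO = (21.0×8.25 + 4.57×0.687)/(21.0+4.57) = 176.4/25.57 = 6.898 mg/L.
Mixed L₀ = (21.0×2.44 + 4.57×57.2)/(25.57) = 312.6/25.57 = 12.23 mg/L.
Initial deficit D₀ = C_s − DO₀ = 8.84 − 6.898 = 1.942 mg/L.
D(0.897) = [0.315×12.23/(0.265−0.315)](e^(−0.315×0.897) − e^(−0.265×0.897)) + 1.942 e^(−0.265×0.897)
= -77.03 × (0.7539 − 0.7884) + 1.942 × 0.7884 = 4.195 mg/L.
DO = 8.84 − 4.195 = 4.645 mg/L.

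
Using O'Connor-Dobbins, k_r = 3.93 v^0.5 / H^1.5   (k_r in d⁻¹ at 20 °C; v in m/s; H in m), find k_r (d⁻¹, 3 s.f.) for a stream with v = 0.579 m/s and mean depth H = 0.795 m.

k_r = 3.93 × 0.579^0.5 / 0.795^1.5 = 3.93 × 0.7609 / 0.7088 = 4.219 d⁻¹.

k_r ≈ 4.22 d⁻¹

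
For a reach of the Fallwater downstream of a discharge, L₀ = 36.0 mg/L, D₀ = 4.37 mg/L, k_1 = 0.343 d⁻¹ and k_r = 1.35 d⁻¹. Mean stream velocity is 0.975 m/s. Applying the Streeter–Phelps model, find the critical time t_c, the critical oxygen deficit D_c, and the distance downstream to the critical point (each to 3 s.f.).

t_c ≈ 0.923 d; D_c ≈ 6.66 mg/L; x_c ≈ 77.8 km

t_c = [1/(k_r−k_1)] ln[(k_r/k_1)(1 − D₀(k_r−k_1)/(k_1 L₀))]
= [1/(1.35−0.343)] ln[(1.35/0.343)(1 − 4.37×1.007/(0.343×36.0))]
= (1/1.007) ln[3.936 × 0.6436] = 0.9930 × ln(2.533) = 0.9930 × 0.9295 = 0.9230 d.
D_c = (k_1/k_r) L₀ e^(−k_1 t_c) = (0.343/1.35) × 36.0 × e^(−0.343×0.9230) = 0.2541 × 36.0 × 0.7286 = 6.664 mg/L.
x_c = v t_c = 0.975 m/s × 0.9230 d × 86400 s/d = 77760 m ≈ 77.8 km.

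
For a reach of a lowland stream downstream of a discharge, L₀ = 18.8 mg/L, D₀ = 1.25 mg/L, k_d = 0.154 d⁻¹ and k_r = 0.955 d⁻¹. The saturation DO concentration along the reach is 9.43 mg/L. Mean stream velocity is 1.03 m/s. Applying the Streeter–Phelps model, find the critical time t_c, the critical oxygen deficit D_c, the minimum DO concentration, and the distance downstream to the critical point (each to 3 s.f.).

With k_r/k_d = 6.201 and 1 − D₀(k_r−k_d)/(k_d L₀) = 0.6542,
t_c = ln(6.201 × 0.6542) / (0.955 − 0.154) = ln(4.057) / 0.8010 = 1.400/0.8010 = 1.748 d.
L(t_c) = L₀ e^(−k_d t_c) = 18.8 × 0.7640 = 14.36 mg/L, and at the critical point k_r D_c = k_d L, so D_c = (0.154/0.955) × 14.36 = 2.316 mg/L.
Minimum DO = C_s − D_c = 9.43 − 2.316 = 7.114 mg/L.
x_c = v t_c = 1.03 m/s × 1.748 d × 86400 s/d = 155600 m ≈ 156 km.

t_c ≈ 1.75 d; D_c ≈ 2.32 mg/L; min DO ≈ 7.11 mg/L; x_c ≈ 156 km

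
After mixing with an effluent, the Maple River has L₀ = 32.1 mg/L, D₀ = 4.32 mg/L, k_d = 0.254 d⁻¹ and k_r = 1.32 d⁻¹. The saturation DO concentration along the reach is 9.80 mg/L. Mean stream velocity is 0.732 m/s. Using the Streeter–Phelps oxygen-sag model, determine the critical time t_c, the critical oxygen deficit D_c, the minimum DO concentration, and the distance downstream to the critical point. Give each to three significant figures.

t_c = [1/(k_r−k_d)] ln[(k_r/k_d)(1 − D₀(k_r−k_d)/(k_d L₀))]
= [1/(1.32−0.254)] ln[(1.32/0.254)(1 − 4.32×1.066/(0.254×32.1))]
= (1/1.066) ln[5.197 × 0.4352] = 0.9381 × ln(2.262) = 0.9381 × 0.8161 = 0.7656 d.
L(t_c) = L₀ e^(−k_d t_c) = 32.1 × 0.8233 = 26.43 mg/L, and at the critical point k_r D_c = k_d L, so D_c = (0.254/1.32) × 26.43 = 5.085 mg/L.
Minimum DO = C_s − D_c = 9.80 − 5.085 = 4.715 mg/L.
x_c = v t_c = 0.732 m/s × 0.7656 d × 86400 s/d = 48420 m ≈ 48.4 km.

t_c ≈ 0.766 d; D_c ≈ 5.09 mg/L; min DO ≈ 4.71 mg/L; x_c ≈ 48.4 km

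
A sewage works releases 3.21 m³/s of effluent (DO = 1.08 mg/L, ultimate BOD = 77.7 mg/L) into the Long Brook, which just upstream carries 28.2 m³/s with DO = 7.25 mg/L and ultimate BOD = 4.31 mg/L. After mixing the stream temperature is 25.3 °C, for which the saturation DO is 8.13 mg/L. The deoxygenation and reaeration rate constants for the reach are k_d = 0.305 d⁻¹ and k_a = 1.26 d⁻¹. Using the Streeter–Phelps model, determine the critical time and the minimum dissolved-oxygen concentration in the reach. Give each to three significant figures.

t_c ≈ 0.950 d; minimum DO ≈ 5.99 mg/L

Mixed DO = (28.2×7.25 + 3.21×1.08)/(28.2+3.21) = 207.9/31.41 = 6.619 mg/L.
Mixed L₀ = (28.2×4.31 + 3.21×77.7)/(31.41) = 371.0/31.41 = 11.81 mg/L.
Initial deficit D₀ = C_s − DO₀ = 8.13 − 6.619 = 1.511 mg/L.
t_c = (1/0.9550) ln[(1.26/0.305)(1 − 1.511×0.9550/(0.305×11.81))] = 1.047 × ln(2.477) = 0.9497 d.
D_c = (0.305/1.26) × 11.81 × e^(−0.305×0.9497) = 0.2421 × 11.81 × 0.7485 = 2.140 mg/L.
Minimum DO = 8.13 − 2.140 = 5.990 mg/L.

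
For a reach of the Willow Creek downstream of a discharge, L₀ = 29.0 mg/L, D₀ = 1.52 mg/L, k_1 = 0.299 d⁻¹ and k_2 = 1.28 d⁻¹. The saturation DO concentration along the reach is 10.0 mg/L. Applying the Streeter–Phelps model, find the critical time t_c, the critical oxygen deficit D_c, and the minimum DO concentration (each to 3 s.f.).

t_c ≈ 1.29 d; D_c ≈ 4.61 mg/L; min DO ≈ 5.39 mg/L

t_c = [1/(k_2−k_1)] ln[(k_2/k_1)(1 − D₀(k_2−k_1)/(k_1 L₀))]
= [1/(1.28−0.299)] ln[(1.28/0.299)(1 − 1.52×0.9810/(0.299×29.0))]
= (1/0.9810) ln[4.281 × 0.8280] = 1.019 × ln(3.545) = 1.019 × 1.265 = 1.290 d.
L(t_c) = L₀ e^(−k_1 t_c) = 29.0 × 0.6800 = 19.72 mg/L, and at the critical point k_2 D_c = k_1 L, so D_c = (0.299/1.28) × 19.72 = 4.606 mg/L.
Minimum DO = C_s − D_c = 10.0 − 4.606 = 5.394 mg/L.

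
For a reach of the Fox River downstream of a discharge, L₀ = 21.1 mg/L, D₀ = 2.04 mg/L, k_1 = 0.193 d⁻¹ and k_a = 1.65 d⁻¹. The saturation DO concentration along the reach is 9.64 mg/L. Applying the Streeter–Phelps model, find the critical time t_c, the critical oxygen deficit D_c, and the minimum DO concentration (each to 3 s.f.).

At the critical point dD/dt = 0, so k_1 L₀ e^(−k_1 t) = k_a D. Substituting D(t) from the Streeter–Phelps equation and solving for t gives
t_c = ln[(k_a/k_1)(1 − D₀(k_a−k_1)/(k_1 L₀))] / (k_a−k_1).
Here k_a−k_1 = 1.457 d⁻¹ and 1 − D₀(k_a−k_1)/(k_1 L₀) = 1 − 2.04×1.457/(0.193×21.1) = 0.2701, so
t_c = ln(8.549 × 0.2701) / 1.457 = 0.8370 / 1.457 = 0.5744 d.
L(t_c) = L₀ e^(−k_1 t_c) = 21.1 × 0.8951 = 18.89 mg/L, and at the critical point k_a D_c = k_1 L, so D_c = (0.193/1.65) × 18.89 = 2.209 mg/L.
Minimum DO = C_s − D_c = 9.64 − 2.209 = 7.431 mg/L.

t_c ≈ 0.574 d; D_c ≈ 2.21 mg/L; min DO ≈ 7.43 mg/L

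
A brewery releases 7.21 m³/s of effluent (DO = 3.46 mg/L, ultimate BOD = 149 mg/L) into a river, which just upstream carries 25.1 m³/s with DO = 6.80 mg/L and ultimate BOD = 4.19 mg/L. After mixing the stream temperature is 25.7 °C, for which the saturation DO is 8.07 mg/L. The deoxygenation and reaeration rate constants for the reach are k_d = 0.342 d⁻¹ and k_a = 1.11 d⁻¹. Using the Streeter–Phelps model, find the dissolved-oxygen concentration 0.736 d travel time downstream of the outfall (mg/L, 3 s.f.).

DO ≈ 1.72 mg/L

Mixed DO = (25.1×6.80 + 7.21×3.46)/(25.1+7.21) = 195.6/32.31 = 6.055 mg/L.
Mixed L₀ = (25.1×4.19 + 7.21×149)/(32.31) = 1179/32.31 = 36.50 mg/L.
Initial deficit D₀ = C_s − DO₀ = 8.07 − 6.055 = 2.015 mg/L.
D(0.736) = [0.342×36.50/(1.11−0.342)](e^(−0.342×0.736) − e^(−1.11×0.736)) + 2.015 e^(−1.11×0.736)
= 16.26 × (0.7775 − 0.4418) + 2.015 × 0.4418 = 6.347 mg/L.
DO = 8.07 − 6.347 = 1.723 mg/L.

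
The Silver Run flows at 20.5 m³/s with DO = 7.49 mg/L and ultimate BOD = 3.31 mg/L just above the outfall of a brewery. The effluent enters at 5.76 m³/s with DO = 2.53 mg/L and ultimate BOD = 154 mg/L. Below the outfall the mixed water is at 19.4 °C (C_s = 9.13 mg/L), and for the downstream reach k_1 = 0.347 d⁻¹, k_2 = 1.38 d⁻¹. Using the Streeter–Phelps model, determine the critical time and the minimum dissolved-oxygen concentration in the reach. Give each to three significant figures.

Mixed DO = (20.5×7.49 + 5.76×2.53)/(20.5+5.76) = 168.1/26.26 = 6.402 mg/L.
Mixed L₀ = (20.5×3.31 + 5.76×154)/(26.26) = 954.9/26.26 = 36.36 mg/L.
Initial deficit D₀ = C_s − DO₀ = 9.13 − 6.402 = 2.728 mg/L.
t_c = (1/1.033) ln[(1.38/0.347)(1 − 2.728×1.033/(0.347×36.36))] = 0.9681 × ln(3.089) = 1.092 d.
D_c = (0.347/1.38) × 36.36 × e^(−0.347×1.092) = 0.2514 × 36.36 × 0.6847 = 6.260 mg/L.
Minimum DO = 9.13 − 6.260 = 2.870 mg/L.

t_c ≈ 1.09 d; minimum DO ≈ 2.87 mg/L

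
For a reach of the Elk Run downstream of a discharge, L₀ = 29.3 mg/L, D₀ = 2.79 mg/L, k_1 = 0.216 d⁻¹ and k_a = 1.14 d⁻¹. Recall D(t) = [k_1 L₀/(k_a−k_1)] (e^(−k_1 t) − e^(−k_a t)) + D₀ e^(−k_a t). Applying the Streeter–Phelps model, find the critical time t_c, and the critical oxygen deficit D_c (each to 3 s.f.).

t_c ≈ 1.23 d; D_c ≈ 4.25 mg/L

t_c = [1/(k_a−k_1)] ln[(k_a/k_1)(1 − D₀(k_a−k_1)/(k_1 L₀))]
= [1/(1.14−0.216)] ln[(1.14/0.216)(1 − 2.79×0.9240/(0.216×29.3))]
= (1/0.9240) ln[5.278 × 0.5927] = 1.082 × ln(3.128) = 1.082 × 1.140 = 1.234 d.
L(t_c) = L₀ e^(−k_1 t_c) = 29.3 × 0.7660 = 22.44 mg/L, and at the critical point k_a D_c = k_1 L, so D_c = (0.216/1.14) × 22.44 = 4.252 mg/L.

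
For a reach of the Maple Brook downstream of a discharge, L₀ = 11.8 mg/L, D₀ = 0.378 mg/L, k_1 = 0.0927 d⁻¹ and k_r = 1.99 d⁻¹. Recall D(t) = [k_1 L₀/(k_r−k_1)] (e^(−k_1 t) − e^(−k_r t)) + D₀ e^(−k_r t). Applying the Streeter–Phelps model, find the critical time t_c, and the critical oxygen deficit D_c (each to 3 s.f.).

At the critical point dD/dt = 0, so k_1 L₀ e^(−k_1 t) = k_r D. Substituting D(t) from the Streeter–Phelps equation and solving for t gives
t_c = ln[(k_r/k_1)(1 − D₀(k_r−k_1)/(k_1 L₀))] / (k_r−k_1).
Here k_r−k_1 = 1.897 d⁻¹ and 1 − D₀(k_r−k_1)/(k_1 L₀) = 1 − 0.378×1.897/(0.0927×11.8) = 0.3444, so
t_c = ln(21.47 × 0.3444) / 1.897 = 2.000 / 1.897 = 1.054 d.
L(t_c) = L₀ e^(−k_1 t_c) = 11.8 × 0.9069 = 10.70 mg/L, and at the critical point k_r D_c = k_1 L, so D_c = (0.0927/1.99) × 10.70 = 0.4985 mg/L.

t_c ≈ 1.05 d; D_c ≈ 0.498 mg/L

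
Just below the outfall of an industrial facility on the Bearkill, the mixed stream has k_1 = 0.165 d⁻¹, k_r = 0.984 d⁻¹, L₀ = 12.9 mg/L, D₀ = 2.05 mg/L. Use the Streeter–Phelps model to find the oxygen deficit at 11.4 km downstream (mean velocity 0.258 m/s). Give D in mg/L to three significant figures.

D ≈ 2.06 mg/L

Travel time t = x/v = 11.4 km / (0.258 m/s) = 11400 m / 0.258 m/s = 44190 s = 0.5114 d.
k_1 L₀/(k_r−k_1) = 0.165×12.9/(0.984−0.165) = 2.129/0.8190 = 2.599 mg/L.
e^(−k_1 t) = e^(−0.165×0.5114) = 0.9191; e^(−k_r t) = e^(−0.984×0.5114) = 0.6046.
D = 2.599 × (0.9191 − 0.6046) + 2.05 × 0.6046 = 0.8174 + 1.239 = 2.057 mg/L.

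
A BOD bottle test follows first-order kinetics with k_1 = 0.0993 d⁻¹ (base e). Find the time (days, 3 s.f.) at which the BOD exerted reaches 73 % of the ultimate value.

t ≈ 13.2 d

y/L₀ = 1 − e^(−k_1 t) = 0.73 ⇒ e^(−k_1 t) = 0.270
t = −ln(0.270) / 0.0993 = 1.309 / 0.0993 = 13.19 d.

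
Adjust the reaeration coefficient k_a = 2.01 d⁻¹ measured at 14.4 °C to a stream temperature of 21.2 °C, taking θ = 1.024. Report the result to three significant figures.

k_a ≈ 2.36 d⁻¹

k_a(T₂) = k_a(T₁) · θ^(T₂−T₁) = 2.01 × 1.024^(21.2−14.4)
= 2.01 × 1.024^6.80 = 2.01 × 1.175 = 2.362 d⁻¹.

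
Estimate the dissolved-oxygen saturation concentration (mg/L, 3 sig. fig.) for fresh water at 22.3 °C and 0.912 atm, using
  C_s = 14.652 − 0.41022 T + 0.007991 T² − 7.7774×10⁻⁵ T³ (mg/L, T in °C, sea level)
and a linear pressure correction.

At sea level: C_s = 14.652 − 0.41022×22.3 + 0.007991×22.3² − 7.7774×10⁻⁵×22.3³ = 8.615 mg/L.
Pressure correction: C_s' = 8.615 × 0.912 = 7.857 mg/L.

C_s ≈ 7.86 mg/L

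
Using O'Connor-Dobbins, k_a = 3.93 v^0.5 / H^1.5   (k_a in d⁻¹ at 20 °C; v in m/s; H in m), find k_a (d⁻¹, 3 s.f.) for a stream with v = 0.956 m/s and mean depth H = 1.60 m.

k_a = 3.93 × 0.956^0.5 / 1.60^1.5 = 3.93 × 0.9778 / 2.024 = 1.899 d⁻¹.

k_a ≈ 1.90 d⁻¹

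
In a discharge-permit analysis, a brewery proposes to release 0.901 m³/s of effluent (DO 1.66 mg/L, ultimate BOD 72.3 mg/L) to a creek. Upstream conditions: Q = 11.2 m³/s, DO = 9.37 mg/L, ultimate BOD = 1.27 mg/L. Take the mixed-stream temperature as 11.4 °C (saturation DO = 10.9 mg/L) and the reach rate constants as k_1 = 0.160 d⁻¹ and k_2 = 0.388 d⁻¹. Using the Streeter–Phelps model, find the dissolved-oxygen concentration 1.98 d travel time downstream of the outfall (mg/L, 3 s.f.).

Mixed DO = (11.2×9.37 + 0.901×1.66)/(11.2+0.901) = 106.4/12.10 = 8.796 mg/L.
Mixed L₀ = (11.2×1.27 + 0.901×72.3)/(12.10) = 79.37/12.10 = 6.559 mg/L.
Initial deficit D₀ = C_s − DO₀ = 10.9 − 8.796 = 2.104 mg/L.
D(1.98) = [0.160×6.559/(0.388−0.160)](e^(−0.160×1.98) − e^(−0.388×1.98)) + 2.104 e^(−0.388×1.98)
= 4.603 × (0.7285 − 0.4638) + 2.104 × 0.4638 = 2.194 mg/L.
DO = 10.9 − 2.194 = 8.706 mg/L.

DO ≈ 8.71 mg/L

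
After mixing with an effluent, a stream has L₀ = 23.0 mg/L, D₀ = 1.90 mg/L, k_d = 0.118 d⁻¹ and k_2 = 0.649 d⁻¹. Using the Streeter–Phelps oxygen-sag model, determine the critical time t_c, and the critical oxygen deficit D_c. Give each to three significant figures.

t_c ≈ 2.34 d; D_c ≈ 3.17 mg/L

At the critical point dD/dt = 0, so k_d L₀ e^(−k_d t) = k_2 D. Substituting D(t) from the Streeter–Phelps equation and solving for t gives
t_c = ln[(k_2/k_d)(1 − D₀(k_2−k_d)/(k_d L₀))] / (k_2−k_d).
Here k_2−k_d = 0.5310 d⁻¹ and 1 − D₀(k_2−k_d)/(k_d L₀) = 1 − 1.90×0.5310/(0.118×23.0) = 0.6283, so
t_c = ln(5.500 × 0.6283) / 0.5310 = 1.240 / 0.5310 = 2.335 d.
D_c = (k_d/k_2) L₀ e^(−k_d t_c) = (0.118/0.649) × 23.0 × e^(−0.118×2.335) = 0.1818 × 23.0 × 0.7592 = 3.175 mg/L.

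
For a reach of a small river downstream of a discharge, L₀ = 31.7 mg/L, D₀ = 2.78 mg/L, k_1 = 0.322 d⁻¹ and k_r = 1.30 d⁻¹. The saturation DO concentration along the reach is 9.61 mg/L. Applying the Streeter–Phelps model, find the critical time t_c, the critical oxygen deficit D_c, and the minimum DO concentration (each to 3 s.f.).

t_c ≈ 1.11 d; D_c ≈ 5.49 mg/L; min DO ≈ 4.12 mg/L

With k_r/k_1 = 4.037 and 1 − D₀(k_r−k_1)/(k_1 L₀) = 0.7336,
t_c = ln(4.037 × 0.7336) / (1.30 − 0.322) = ln(2.962) / 0.9780 = 1.086/0.9780 = 1.110 d.
D_c = (k_1/k_r) L₀ e^(−k_1 t_c) = (0.322/1.30) × 31.7 × e^(−0.322×1.110) = 0.2477 × 31.7 × 0.6994 = 5.492 mg/L.
Minimum DO = C_s − D_c = 9.61 − 5.492 = 4.118 mg/L.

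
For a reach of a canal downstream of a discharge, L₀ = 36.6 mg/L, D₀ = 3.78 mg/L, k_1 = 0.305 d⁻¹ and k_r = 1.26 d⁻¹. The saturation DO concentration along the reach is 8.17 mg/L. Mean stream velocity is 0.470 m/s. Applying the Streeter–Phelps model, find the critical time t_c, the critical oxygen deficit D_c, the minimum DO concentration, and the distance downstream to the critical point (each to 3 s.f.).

t_c ≈ 1.08 d; D_c ≈ 6.38 mg/L; min DO ≈ 1.79 mg/L; x_c ≈ 43.7 km

With k_r/k_1 = 4.131 and 1 − D₀(k_r−k_1)/(k_1 L₀) = 0.6766,
t_c = ln(4.131 × 0.6766) / (1.26 − 0.305) = ln(2.795) / 0.9550 = 1.028/0.9550 = 1.076 d.
D_c = (k_1/k_r) L₀ e^(−k_1 t_c) = (0.305/1.26) × 36.6 × e^(−0.305×1.076) = 0.2421 × 36.6 × 0.7202 = 6.380 mg/L.
Minimum DO = C_s − D_c = 8.17 − 6.380 = 1.790 mg/L.
x_c = v t_c = 0.470 m/s × 1.076 d × 86400 s/d = 43710 m ≈ 43.7 km.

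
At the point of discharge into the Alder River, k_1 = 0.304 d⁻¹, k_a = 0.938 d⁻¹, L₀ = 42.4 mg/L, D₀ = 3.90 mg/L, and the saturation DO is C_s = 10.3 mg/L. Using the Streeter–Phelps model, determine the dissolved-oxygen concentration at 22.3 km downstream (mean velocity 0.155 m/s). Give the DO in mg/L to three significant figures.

DO ≈ 1.49 mg/L

Travel time t = x/v = 22.3 km / (0.155 m/s) = 22300 m / 0.155 m/s = 143900 s = 1.665 d.
k_1 L₀/(k_a−k_1) = 0.304×42.4/(0.938−0.304) = 12.89/0.6340 = 20.33 mg/L.
e^(−k_1 t) = e^(−0.304×1.665) = 0.6028; e^(−k_a t) = e^(−0.938×1.665) = 0.2097.
D = 20.33 × (0.6028 − 0.2097) + 3.90 × 0.2097 = 7.991 + 0.8179 = 8.809 mg/L.
DO = C_s − D = 10.3 − 8.809 = 1.491 mg/L.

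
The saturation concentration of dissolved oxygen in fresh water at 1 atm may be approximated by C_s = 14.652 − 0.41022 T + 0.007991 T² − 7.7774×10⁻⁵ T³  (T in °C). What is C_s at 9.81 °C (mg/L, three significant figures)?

C_s ≈ 11.3 mg/L

C_s = 14.652 − 0.41022×9.81 + 0.007991×9.81² − 7.7774×10⁻⁵×9.81³ = 11.32 mg/L.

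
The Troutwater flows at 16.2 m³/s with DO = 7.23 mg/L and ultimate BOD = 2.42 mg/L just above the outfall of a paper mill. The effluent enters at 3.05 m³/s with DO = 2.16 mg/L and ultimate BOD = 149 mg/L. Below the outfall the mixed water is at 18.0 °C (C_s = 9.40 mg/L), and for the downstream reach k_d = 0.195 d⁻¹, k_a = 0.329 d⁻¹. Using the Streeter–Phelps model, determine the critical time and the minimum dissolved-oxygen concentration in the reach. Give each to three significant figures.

Mixed DO = (16.2×7.23 + 3.05×2.16)/(16.2+3.05) = 123.7/19.25 = 6.427 mg/L.
Mixed L₀ = (16.2×2.42 + 3.05×149)/(19.25) = 493.7/19.25 = 25.64 mg/L.
Initial deficit D₀ = C_s − DO₀ = 9.40 − 6.427 = 2.973 mg/L.
t_c = (1/0.1340) ln[(0.329/0.195)(1 − 2.973×0.1340/(0.195×25.64))] = 7.463 × ln(1.553) = 3.284 d.
D_c = (0.195/0.329) × 25.64 × e^(−0.195×3.284) = 0.5927 × 25.64 × 0.5271 = 8.012 mg/L.
Minimum DO = 9.40 − 8.012 = 1.388 mg/L.

t_c ≈ 3.28 d; minimum DO ≈ 1.39 mg/L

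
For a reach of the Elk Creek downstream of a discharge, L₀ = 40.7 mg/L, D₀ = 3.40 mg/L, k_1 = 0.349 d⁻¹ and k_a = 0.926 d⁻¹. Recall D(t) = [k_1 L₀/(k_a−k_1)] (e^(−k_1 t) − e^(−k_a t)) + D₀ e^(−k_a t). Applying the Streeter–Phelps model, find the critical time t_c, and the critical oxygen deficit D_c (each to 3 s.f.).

t_c ≈ 1.43 d; D_c ≈ 9.30 mg/L

With k_a/k_1 = 2.653 and 1 − D₀(k_a−k_1)/(k_1 L₀) = 0.8619,
t_c = ln(2.653 × 0.8619) / (0.926 − 0.349) = ln(2.287) / 0.5770 = 0.8272/0.5770 = 1.434 d.
D_c = (k_1/k_a) L₀ e^(−k_1 t_c) = (0.349/0.926) × 40.7 × e^(−0.349×1.434) = 0.3769 × 40.7 × 0.6063 = 9.301 mg/L.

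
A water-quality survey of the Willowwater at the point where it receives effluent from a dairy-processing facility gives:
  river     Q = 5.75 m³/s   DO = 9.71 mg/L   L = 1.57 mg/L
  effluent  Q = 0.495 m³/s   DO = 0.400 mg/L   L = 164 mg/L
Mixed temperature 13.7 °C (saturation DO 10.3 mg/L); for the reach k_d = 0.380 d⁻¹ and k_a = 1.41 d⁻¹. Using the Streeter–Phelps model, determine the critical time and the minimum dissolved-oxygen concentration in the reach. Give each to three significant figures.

t_c ≈ 0.995 d; minimum DO ≈ 7.63 mg/L

Mixed DO = (5.75×9.71 + 0.495×0.400)/(5.75+0.495) = 56.03/6.245 = 8.972 mg/L.
Mixed L₀ = (5.75×1.57 + 0.495×164)/(6.245) = 90.21/6.245 = 14.44 mg/L.
Initial deficit D₀ = C_s − DO₀ = 10.3 − 8.972 = 1.328 mg/L.
t_c = (1/1.030) ln[(1.41/0.380)(1 − 1.328×1.030/(0.380×14.44))] = 0.9709 × ln(2.786) = 0.9947 d.
D_c = (0.380/1.41) × 14.44 × e^(−0.380×0.9947) = 0.2695 × 14.44 × 0.6852 = 2.668 mg/L.
Minimum DO = 10.3 − 2.668 = 7.632 mg/L.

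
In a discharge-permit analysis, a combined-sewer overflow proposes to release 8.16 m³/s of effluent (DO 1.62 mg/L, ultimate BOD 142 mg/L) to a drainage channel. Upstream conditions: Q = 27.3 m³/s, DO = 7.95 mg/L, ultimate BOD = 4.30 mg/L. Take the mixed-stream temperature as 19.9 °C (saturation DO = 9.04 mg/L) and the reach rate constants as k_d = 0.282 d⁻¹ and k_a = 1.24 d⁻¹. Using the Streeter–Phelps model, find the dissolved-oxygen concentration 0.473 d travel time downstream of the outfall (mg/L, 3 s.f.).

DO ≈ 4.25 mg/L

Mixed DO = (27.3×7.95 + 8.16×1.62)/(27.3+8.16) = 230.3/35.46 = 6.493 mg/L.
Mixed L₀ = (27.3×4.30 + 8.16×142)/(35.46) = 1276/35.46 = 35.99 mg/L.
Initial deficit D₀ = C_s − DO₀ = 9.04 − 6.493 = 2.547 mg/L.
D(0.473) = [0.282×35.99/(1.24−0.282)](e^(−0.282×0.473) − e^(−1.24×0.473)) + 2.547 e^(−1.24×0.473)
= 10.59 × (0.8751 − 0.5563) + 2.547 × 0.5563 = 4.794 mg/L.
DO = 9.04 − 4.794 = 4.246 mg/L.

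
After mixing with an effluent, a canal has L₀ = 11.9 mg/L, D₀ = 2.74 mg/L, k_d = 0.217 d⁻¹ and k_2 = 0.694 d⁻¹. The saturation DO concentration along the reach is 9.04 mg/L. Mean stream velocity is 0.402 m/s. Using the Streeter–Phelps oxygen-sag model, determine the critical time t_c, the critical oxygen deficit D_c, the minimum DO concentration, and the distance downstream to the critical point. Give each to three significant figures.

t_c = [1/(k_2−k_d)] ln[(k_2/k_d)(1 − D₀(k_2−k_d)/(k_d L₀))]
= [1/(0.694−0.217)] ln[(0.694/0.217)(1 − 2.74×0.4770/(0.217×11.9))]
= (1/0.4770) ln[3.198 × 0.4939] = 2.096 × ln(1.579) = 2.096 × 0.4571 = 0.9583 d.
L(t_c) = L₀ e^(−k_d t_c) = 11.9 × 0.8123 = 9.666 mg/L, and at the critical point k_2 D_c = k_d L, so D_c = (0.217/0.694) × 9.666 = 3.022 mg/L.
Minimum DO = C_s − D_c = 9.04 − 3.022 = 6.018 mg/L.
x_c = v t_c = 0.402 m/s × 0.9583 d × 86400 s/d = 33280 m ≈ 33.3 km.

t_c ≈ 0.958 d; D_c ≈ 3.02 mg/L; min DO ≈ 6.02 mg/L; x_c ≈ 33.3 km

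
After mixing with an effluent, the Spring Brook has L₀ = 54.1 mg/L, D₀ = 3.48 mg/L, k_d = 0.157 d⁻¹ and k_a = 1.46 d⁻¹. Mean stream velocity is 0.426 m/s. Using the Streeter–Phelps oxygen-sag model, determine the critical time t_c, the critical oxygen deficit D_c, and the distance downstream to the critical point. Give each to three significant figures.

With k_a/k_d = 9.299 and 1 − D₀(k_a−k_d)/(k_d L₀) = 0.4661,
t_c = ln(9.299 × 0.4661) / (1.46 − 0.157) = ln(4.335) / 1.303 = 1.467/1.303 = 1.126 d.
L(t_c) = L₀ e^(−k_d t_c) = 54.1 × 0.8380 = 45.34 mg/L, and at the critical point k_a D_c = k_d L, so D_c = (0.157/1.46) × 45.34 = 4.875 mg/L.
x_c = v t_c = 0.426 m/s × 1.126 d × 86400 s/d = 41430 m ≈ 41.4 km.

t_c ≈ 1.13 d; D_c ≈ 4.88 mg/L; x_c ≈ 41.4 km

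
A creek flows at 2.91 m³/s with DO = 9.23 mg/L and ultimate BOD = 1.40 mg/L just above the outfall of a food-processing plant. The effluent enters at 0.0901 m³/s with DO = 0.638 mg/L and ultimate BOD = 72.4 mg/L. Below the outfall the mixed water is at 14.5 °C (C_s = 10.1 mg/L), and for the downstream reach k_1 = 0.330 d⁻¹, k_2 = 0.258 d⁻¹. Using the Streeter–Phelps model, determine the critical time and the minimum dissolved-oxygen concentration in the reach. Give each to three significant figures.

Mixed DO = (2.91×9.23 + 0.0901×0.638)/(2.91+0.0901) = 26.92/3.000 = 8.972 mg/L.
Mixed L₀ = (2.91×1.40 + 0.0901×72.4)/(3.000) = 10.60/3.000 = 3.532 mg/L.
Initial deficit D₀ = C_s − DO₀ = 10.1 − 8.972 = 1.128 mg/L.
t_c = (1/-0.07200) ln[(0.258/0.330)(1 − 1.128×-0.07200/(0.330×3.532))] = -13.89 × ln(0.8363) = 2.483 d.
D_c = (0.330/0.258) × 3.532 × e^(−0.330×2.483) = 1.279 × 3.532 × 0.4407 = 1.991 mg/L.
Minimum DO = 10.1 − 1.991 = 8.109 mg/L.

t_c ≈ 2.48 d; minimum DO ≈ 8.11 mg/L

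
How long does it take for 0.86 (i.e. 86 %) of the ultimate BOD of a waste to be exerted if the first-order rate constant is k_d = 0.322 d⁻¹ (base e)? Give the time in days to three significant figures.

y/L₀ = 1 − e^(−k_d t) = 0.86 ⇒ e^(−k_d t) = 0.140
t = −ln(0.140) / 0.322 = 1.966 / 0.322 = 6.106 d.

t ≈ 6.11 d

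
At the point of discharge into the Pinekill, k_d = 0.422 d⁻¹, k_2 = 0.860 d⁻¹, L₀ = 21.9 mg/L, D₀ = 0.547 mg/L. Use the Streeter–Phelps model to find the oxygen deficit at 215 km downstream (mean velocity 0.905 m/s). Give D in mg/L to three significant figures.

D ≈ 4.68 mg/L

Travel time t = x/v = 215 km / (0.905 m/s) = 215000 m / 0.905 m/s = 237600 s = 2.750 d.
k_d L₀/(k_2−k_d) = 0.422×21.9/(0.860−0.422) = 9.242/0.4380 = 21.10 mg/L.
e^(−k_d t) = e^(−0.422×2.750) = 0.3134; e^(−k_2 t) = e^(−0.860×2.750) = 0.09398.
D = 21.10 × (0.3134 − 0.09398) + 0.547 × 0.09398 = 4.629 + 0.05141 = 4.681 mg/L.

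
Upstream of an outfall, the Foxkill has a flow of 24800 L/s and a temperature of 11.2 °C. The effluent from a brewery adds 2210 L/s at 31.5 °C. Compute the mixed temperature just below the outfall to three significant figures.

12.9 °C

Flow-weighted mixing: C = (Q_r C_r + Q_w C_w)/(Q_r + Q_w)
= (24800×11.2 + 2210×31.5)/(24800 + 2210) = 347400/27010 = 12.86 °C.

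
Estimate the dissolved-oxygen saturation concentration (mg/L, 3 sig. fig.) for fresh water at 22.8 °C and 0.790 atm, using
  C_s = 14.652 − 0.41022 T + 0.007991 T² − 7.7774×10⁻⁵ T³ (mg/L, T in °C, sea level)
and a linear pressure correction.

At sea level: C_s = 14.652 − 0.41022×22.8 + 0.007991×22.8² − 7.7774×10⁻⁵×22.8³ = 8.531 mg/L.
Pressure correction: C_s' = 8.531 × 0.790 = 6.740 mg/L.

C_s ≈ 6.74 mg/L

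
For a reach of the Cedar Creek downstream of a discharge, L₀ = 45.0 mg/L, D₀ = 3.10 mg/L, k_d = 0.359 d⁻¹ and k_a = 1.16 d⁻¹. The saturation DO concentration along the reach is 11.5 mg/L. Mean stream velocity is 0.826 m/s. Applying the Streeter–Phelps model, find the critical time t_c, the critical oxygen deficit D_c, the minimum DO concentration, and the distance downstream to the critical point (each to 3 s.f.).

With k_a/k_d = 3.231 and 1 − D₀(k_a−k_d)/(k_d L₀) = 0.8463,
t_c = ln(3.231 × 0.8463) / (1.16 − 0.359) = ln(2.735) / 0.8010 = 1.006/0.8010 = 1.256 d.
L(t_c) = L₀ e^(−k_d t_c) = 45.0 × 0.6371 = 28.67 mg/L, and at the critical point k_a D_c = k_d L, so D_c = (0.359/1.16) × 28.67 = 8.872 mg/L.
Minimum DO = C_s − D_c = 11.5 − 8.872 = 2.628 mg/L.
x_c = v t_c = 0.826 m/s × 1.256 d × 86400 s/d = 89630 m ≈ 89.6 km.

t_c ≈ 1.26 d; D_c ≈ 8.87 mg/L; min DO ≈ 2.63 mg/L; x_c ≈ 89.6 km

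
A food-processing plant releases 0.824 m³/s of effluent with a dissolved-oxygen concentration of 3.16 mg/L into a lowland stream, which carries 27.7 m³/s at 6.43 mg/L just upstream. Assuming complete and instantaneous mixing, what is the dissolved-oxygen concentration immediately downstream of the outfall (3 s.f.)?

6.34 mg/L

Flow-weighted mixing: C = (Q_r C_r + Q_w C_w)/(Q_r + Q_w)
= (27.7×6.43 + 0.824×3.16)/(27.7 + 0.824) = 180.7/28.52 = 6.336 mg/L.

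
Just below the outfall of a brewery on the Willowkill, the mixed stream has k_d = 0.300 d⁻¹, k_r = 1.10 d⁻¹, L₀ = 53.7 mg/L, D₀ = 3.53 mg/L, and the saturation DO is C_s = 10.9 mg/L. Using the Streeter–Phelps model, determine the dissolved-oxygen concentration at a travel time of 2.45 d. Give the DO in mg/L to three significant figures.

DO ≈ 2.37 mg/L

k_d L₀/(k_r−k_d) = 0.300×53.7/(1.10−0.300) = 16.11/0.8000 = 20.14 mg/L.
e^(−k_d t) = e^(−0.300×2.450) = 0.4795; e^(−k_r t) = e^(−1.10×2.450) = 0.06754.
D = 20.14 × (0.4795 − 0.06754) + 3.53 × 0.06754 = 8.296 + 0.2384 = 8.534 mg/L.
DO = C_s − D = 10.9 − 8.534 = 2.366 mg/L.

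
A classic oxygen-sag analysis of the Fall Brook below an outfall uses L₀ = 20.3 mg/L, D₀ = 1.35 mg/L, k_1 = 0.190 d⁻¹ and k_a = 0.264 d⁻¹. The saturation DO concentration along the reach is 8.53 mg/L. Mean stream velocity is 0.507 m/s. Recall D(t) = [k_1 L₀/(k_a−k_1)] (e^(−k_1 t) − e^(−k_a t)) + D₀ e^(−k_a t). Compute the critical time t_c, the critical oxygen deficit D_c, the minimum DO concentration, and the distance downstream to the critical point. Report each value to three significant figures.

t_c ≈ 4.09 d; D_c ≈ 6.72 mg/L; min DO ≈ 1.81 mg/L; x_c ≈ 179 km

t_c = [1/(k_a−k_1)] ln[(k_a/k_1)(1 − D₀(k_a−k_1)/(k_1 L₀))]
= [1/(0.264−0.190)] ln[(0.264/0.190)(1 − 1.35×0.07400/(0.190×20.3))]
= (1/0.07400) ln[1.389 × 0.9741] = 13.51 × ln(1.353) = 13.51 × 0.3027 = 4.090 d.
L(t_c) = L₀ e^(−k_1 t_c) = 20.3 × 0.4597 = 9.332 mg/L, and at the critical point k_a D_c = k_1 L, so D_c = (0.190/0.264) × 9.332 = 6.716 mg/L.
Minimum DO = C_s − D_c = 8.53 − 6.716 = 1.814 mg/L.
x_c = v t_c = 0.507 m/s × 4.090 d × 86400 s/d = 179200 m ≈ 179 km.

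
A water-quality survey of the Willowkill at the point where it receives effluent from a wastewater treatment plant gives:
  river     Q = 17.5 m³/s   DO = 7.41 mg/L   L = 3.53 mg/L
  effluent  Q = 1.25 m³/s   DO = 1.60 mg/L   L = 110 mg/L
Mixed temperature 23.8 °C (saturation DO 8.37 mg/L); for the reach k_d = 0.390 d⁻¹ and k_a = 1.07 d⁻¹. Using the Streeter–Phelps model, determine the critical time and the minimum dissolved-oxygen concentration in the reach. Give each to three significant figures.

Mixed DO = (17.5×7.41 + 1.25×1.60)/(17.5+1.25) = 131.7/18.75 = 7.023 mg/L.
Mixed L₀ = (17.5×3.53 + 1.25×110)/(18.75) = 199.3/18.75 = 10.63 mg/L.
Initial deficit D₀ = C_s − DO₀ = 8.37 − 7.023 = 1.347 mg/L.
t_c = (1/0.6800) ln[(1.07/0.390)(1 − 1.347×0.6800/(0.390×10.63))] = 1.471 × ln(2.137) = 1.117 d.
D_c = (0.390/1.07) × 10.63 × e^(−0.390×1.117) = 0.3645 × 10.63 × 0.6469 = 2.506 mg/L.
Minimum DO = 8.37 − 2.506 = 5.864 mg/L.

t_c ≈ 1.12 d; minimum DO ≈ 5.86 mg/L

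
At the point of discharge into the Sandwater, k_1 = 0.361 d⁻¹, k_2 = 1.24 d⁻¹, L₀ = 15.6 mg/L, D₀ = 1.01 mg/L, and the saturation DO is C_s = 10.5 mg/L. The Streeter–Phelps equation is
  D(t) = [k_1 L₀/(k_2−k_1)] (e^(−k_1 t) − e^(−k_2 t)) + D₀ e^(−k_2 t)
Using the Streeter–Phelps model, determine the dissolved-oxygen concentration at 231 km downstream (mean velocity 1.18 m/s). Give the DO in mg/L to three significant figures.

Travel time t = x/v = 231 km / (1.18 m/s) = 231000 m / 1.18 m/s = 195800 s = 2.266 d.
k_1 L₀/(k_2−k_1) = 0.361×15.6/(1.24−0.361) = 5.632/0.8790 = 6.407 mg/L.
e^(−k_1 t) = e^(−0.361×2.266) = 0.4413; e^(−k_2 t) = e^(−1.24×2.266) = 0.06023.
D = 6.407 × (0.4413 − 0.06023) + 1.01 × 0.06023 = 2.442 + 0.06083 = 2.503 mg/L.
DO = C_s − D = 10.5 − 2.503 = 7.997 mg/L.

DO ≈ 8.00 mg/L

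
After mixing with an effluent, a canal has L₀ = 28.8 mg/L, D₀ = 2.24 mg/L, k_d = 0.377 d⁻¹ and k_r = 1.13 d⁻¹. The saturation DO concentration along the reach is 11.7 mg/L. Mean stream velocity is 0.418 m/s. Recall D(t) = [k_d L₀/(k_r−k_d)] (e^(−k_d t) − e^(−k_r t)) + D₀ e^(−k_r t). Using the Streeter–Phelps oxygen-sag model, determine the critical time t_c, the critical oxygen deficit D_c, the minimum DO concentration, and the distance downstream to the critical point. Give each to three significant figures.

t_c ≈ 1.23 d; D_c ≈ 6.04 mg/L; min DO ≈ 5.66 mg/L; x_c ≈ 44.6 km

With k_r/k_d = 2.997 and 1 − D₀(k_r−k_d)/(k_d L₀) = 0.8447,
t_c = ln(2.997 × 0.8447) / (1.13 − 0.377) = ln(2.532) / 0.7530 = 0.9289/0.7530 = 1.234 d.
D_c = (k_d/k_r) L₀ e^(−k_d t_c) = (0.377/1.13) × 28.8 × e^(−0.377×1.234) = 0.3336 × 28.8 × 0.6281 = 6.035 mg/L.
Minimum DO = C_s − D_c = 11.7 − 6.035 = 5.665 mg/L.
x_c = v t_c = 0.418 m/s × 1.234 d × 86400 s/d = 44550 m ≈ 44.6 km.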